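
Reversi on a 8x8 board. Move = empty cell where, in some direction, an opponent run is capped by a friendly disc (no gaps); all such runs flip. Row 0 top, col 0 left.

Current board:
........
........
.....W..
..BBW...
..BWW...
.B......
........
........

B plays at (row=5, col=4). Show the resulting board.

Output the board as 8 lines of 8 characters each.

Answer: ........
........
.....W..
..BBW...
..BBW...
.B..B...
........
........

Derivation:
Place B at (5,4); scan 8 dirs for brackets.
Dir NW: opp run (4,3) capped by B -> flip
Dir N: opp run (4,4) (3,4), next='.' -> no flip
Dir NE: first cell '.' (not opp) -> no flip
Dir W: first cell '.' (not opp) -> no flip
Dir E: first cell '.' (not opp) -> no flip
Dir SW: first cell '.' (not opp) -> no flip
Dir S: first cell '.' (not opp) -> no flip
Dir SE: first cell '.' (not opp) -> no flip
All flips: (4,3)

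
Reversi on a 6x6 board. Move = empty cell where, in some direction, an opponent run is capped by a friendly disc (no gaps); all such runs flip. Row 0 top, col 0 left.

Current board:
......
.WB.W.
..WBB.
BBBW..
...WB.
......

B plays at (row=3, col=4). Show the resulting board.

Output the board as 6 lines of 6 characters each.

Answer: ......
.WB.W.
..WBB.
BBBBB.
...WB.
......

Derivation:
Place B at (3,4); scan 8 dirs for brackets.
Dir NW: first cell 'B' (not opp) -> no flip
Dir N: first cell 'B' (not opp) -> no flip
Dir NE: first cell '.' (not opp) -> no flip
Dir W: opp run (3,3) capped by B -> flip
Dir E: first cell '.' (not opp) -> no flip
Dir SW: opp run (4,3), next='.' -> no flip
Dir S: first cell 'B' (not opp) -> no flip
Dir SE: first cell '.' (not opp) -> no flip
All flips: (3,3)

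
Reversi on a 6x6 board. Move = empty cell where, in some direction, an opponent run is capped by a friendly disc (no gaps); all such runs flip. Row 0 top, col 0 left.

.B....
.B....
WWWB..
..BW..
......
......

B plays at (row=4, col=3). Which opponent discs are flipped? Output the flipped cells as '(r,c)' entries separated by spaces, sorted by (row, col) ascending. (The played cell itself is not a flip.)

Dir NW: first cell 'B' (not opp) -> no flip
Dir N: opp run (3,3) capped by B -> flip
Dir NE: first cell '.' (not opp) -> no flip
Dir W: first cell '.' (not opp) -> no flip
Dir E: first cell '.' (not opp) -> no flip
Dir SW: first cell '.' (not opp) -> no flip
Dir S: first cell '.' (not opp) -> no flip
Dir SE: first cell '.' (not opp) -> no flip

Answer: (3,3)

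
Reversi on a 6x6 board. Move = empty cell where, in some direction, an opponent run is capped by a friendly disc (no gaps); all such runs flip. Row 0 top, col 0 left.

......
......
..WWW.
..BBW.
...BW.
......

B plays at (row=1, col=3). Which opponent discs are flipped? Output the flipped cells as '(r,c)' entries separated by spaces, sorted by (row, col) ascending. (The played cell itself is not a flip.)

Dir NW: first cell '.' (not opp) -> no flip
Dir N: first cell '.' (not opp) -> no flip
Dir NE: first cell '.' (not opp) -> no flip
Dir W: first cell '.' (not opp) -> no flip
Dir E: first cell '.' (not opp) -> no flip
Dir SW: opp run (2,2), next='.' -> no flip
Dir S: opp run (2,3) capped by B -> flip
Dir SE: opp run (2,4), next='.' -> no flip

Answer: (2,3)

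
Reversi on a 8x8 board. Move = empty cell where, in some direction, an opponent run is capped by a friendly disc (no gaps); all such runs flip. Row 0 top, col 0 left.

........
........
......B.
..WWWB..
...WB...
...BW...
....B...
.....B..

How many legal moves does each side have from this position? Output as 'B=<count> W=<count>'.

-- B to move --
(2,1): no bracket -> illegal
(2,2): flips 1 -> legal
(2,3): flips 2 -> legal
(2,4): flips 1 -> legal
(2,5): no bracket -> illegal
(3,1): flips 3 -> legal
(4,1): no bracket -> illegal
(4,2): flips 1 -> legal
(4,5): no bracket -> illegal
(5,2): no bracket -> illegal
(5,5): flips 1 -> legal
(6,3): no bracket -> illegal
(6,5): no bracket -> illegal
B mobility = 6
-- W to move --
(1,5): no bracket -> illegal
(1,6): no bracket -> illegal
(1,7): no bracket -> illegal
(2,4): no bracket -> illegal
(2,5): no bracket -> illegal
(2,7): no bracket -> illegal
(3,6): flips 1 -> legal
(3,7): no bracket -> illegal
(4,2): no bracket -> illegal
(4,5): flips 1 -> legal
(4,6): no bracket -> illegal
(5,2): flips 1 -> legal
(5,5): flips 1 -> legal
(6,2): no bracket -> illegal
(6,3): flips 1 -> legal
(6,5): no bracket -> illegal
(6,6): no bracket -> illegal
(7,3): no bracket -> illegal
(7,4): flips 1 -> legal
(7,6): no bracket -> illegal
W mobility = 6

Answer: B=6 W=6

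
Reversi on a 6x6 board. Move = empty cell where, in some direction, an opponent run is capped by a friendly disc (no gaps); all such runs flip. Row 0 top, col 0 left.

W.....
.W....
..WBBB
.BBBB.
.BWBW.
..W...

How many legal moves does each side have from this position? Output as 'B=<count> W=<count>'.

-- B to move --
(0,1): no bracket -> illegal
(0,2): no bracket -> illegal
(1,0): no bracket -> illegal
(1,2): flips 1 -> legal
(1,3): flips 1 -> legal
(2,0): no bracket -> illegal
(2,1): flips 1 -> legal
(3,5): no bracket -> illegal
(4,5): flips 1 -> legal
(5,1): flips 1 -> legal
(5,3): flips 1 -> legal
(5,4): flips 1 -> legal
(5,5): flips 1 -> legal
B mobility = 8
-- W to move --
(1,2): no bracket -> illegal
(1,3): no bracket -> illegal
(1,4): flips 2 -> legal
(1,5): flips 2 -> legal
(2,0): flips 1 -> legal
(2,1): no bracket -> illegal
(3,0): flips 1 -> legal
(3,5): no bracket -> illegal
(4,0): flips 2 -> legal
(4,5): no bracket -> illegal
(5,0): no bracket -> illegal
(5,1): no bracket -> illegal
(5,3): no bracket -> illegal
(5,4): no bracket -> illegal
W mobility = 5

Answer: B=8 W=5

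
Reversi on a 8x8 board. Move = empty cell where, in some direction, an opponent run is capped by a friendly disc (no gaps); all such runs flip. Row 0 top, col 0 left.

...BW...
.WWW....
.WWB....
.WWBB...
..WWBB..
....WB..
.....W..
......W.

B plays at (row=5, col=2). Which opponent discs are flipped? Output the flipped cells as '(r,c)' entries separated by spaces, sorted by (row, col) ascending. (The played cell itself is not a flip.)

Dir NW: first cell '.' (not opp) -> no flip
Dir N: opp run (4,2) (3,2) (2,2) (1,2), next='.' -> no flip
Dir NE: opp run (4,3) capped by B -> flip
Dir W: first cell '.' (not opp) -> no flip
Dir E: first cell '.' (not opp) -> no flip
Dir SW: first cell '.' (not opp) -> no flip
Dir S: first cell '.' (not opp) -> no flip
Dir SE: first cell '.' (not opp) -> no flip

Answer: (4,3)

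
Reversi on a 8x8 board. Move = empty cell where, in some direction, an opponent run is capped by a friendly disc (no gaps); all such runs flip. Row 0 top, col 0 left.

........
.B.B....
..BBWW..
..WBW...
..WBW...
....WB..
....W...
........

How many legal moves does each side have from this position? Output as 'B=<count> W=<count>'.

-- B to move --
(1,4): no bracket -> illegal
(1,5): flips 1 -> legal
(1,6): flips 2 -> legal
(2,1): flips 1 -> legal
(2,6): flips 2 -> legal
(3,1): flips 1 -> legal
(3,5): flips 2 -> legal
(3,6): no bracket -> illegal
(4,1): flips 2 -> legal
(4,5): flips 2 -> legal
(5,1): flips 1 -> legal
(5,2): flips 2 -> legal
(5,3): flips 1 -> legal
(6,3): no bracket -> illegal
(6,5): flips 1 -> legal
(7,3): flips 1 -> legal
(7,4): no bracket -> illegal
(7,5): no bracket -> illegal
B mobility = 13
-- W to move --
(0,0): flips 3 -> legal
(0,1): no bracket -> illegal
(0,2): flips 1 -> legal
(0,3): no bracket -> illegal
(0,4): no bracket -> illegal
(1,0): no bracket -> illegal
(1,2): flips 2 -> legal
(1,4): flips 1 -> legal
(2,0): no bracket -> illegal
(2,1): flips 2 -> legal
(3,1): no bracket -> illegal
(4,5): no bracket -> illegal
(4,6): flips 1 -> legal
(5,2): flips 1 -> legal
(5,3): no bracket -> illegal
(5,6): flips 1 -> legal
(6,5): no bracket -> illegal
(6,6): flips 1 -> legal
W mobility = 9

Answer: B=13 W=9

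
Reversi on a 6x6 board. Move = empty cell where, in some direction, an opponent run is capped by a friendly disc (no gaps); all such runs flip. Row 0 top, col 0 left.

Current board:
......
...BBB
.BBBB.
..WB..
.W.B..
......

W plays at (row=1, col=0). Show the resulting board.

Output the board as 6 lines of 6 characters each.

Answer: ......
W..BBB
.WBBB.
..WB..
.W.B..
......

Derivation:
Place W at (1,0); scan 8 dirs for brackets.
Dir NW: edge -> no flip
Dir N: first cell '.' (not opp) -> no flip
Dir NE: first cell '.' (not opp) -> no flip
Dir W: edge -> no flip
Dir E: first cell '.' (not opp) -> no flip
Dir SW: edge -> no flip
Dir S: first cell '.' (not opp) -> no flip
Dir SE: opp run (2,1) capped by W -> flip
All flips: (2,1)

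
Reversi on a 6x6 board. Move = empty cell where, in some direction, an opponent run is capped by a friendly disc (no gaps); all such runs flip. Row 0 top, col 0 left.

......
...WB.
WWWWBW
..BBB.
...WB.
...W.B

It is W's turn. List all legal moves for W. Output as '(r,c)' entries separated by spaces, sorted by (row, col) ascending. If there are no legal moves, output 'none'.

(0,3): flips 1 -> legal
(0,4): no bracket -> illegal
(0,5): flips 1 -> legal
(1,5): flips 1 -> legal
(3,1): no bracket -> illegal
(3,5): flips 2 -> legal
(4,1): flips 1 -> legal
(4,2): flips 1 -> legal
(4,5): flips 2 -> legal
(5,4): no bracket -> illegal

Answer: (0,3) (0,5) (1,5) (3,5) (4,1) (4,2) (4,5)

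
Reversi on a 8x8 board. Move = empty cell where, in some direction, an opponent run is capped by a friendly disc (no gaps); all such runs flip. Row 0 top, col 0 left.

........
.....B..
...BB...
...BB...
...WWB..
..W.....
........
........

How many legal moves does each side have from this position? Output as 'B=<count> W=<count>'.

Answer: B=5 W=5

Derivation:
-- B to move --
(3,2): no bracket -> illegal
(3,5): no bracket -> illegal
(4,1): no bracket -> illegal
(4,2): flips 2 -> legal
(5,1): no bracket -> illegal
(5,3): flips 1 -> legal
(5,4): flips 1 -> legal
(5,5): flips 1 -> legal
(6,1): flips 2 -> legal
(6,2): no bracket -> illegal
(6,3): no bracket -> illegal
B mobility = 5
-- W to move --
(0,4): no bracket -> illegal
(0,5): no bracket -> illegal
(0,6): no bracket -> illegal
(1,2): no bracket -> illegal
(1,3): flips 2 -> legal
(1,4): flips 2 -> legal
(1,6): no bracket -> illegal
(2,2): flips 1 -> legal
(2,5): flips 1 -> legal
(2,6): no bracket -> illegal
(3,2): no bracket -> illegal
(3,5): no bracket -> illegal
(3,6): no bracket -> illegal
(4,2): no bracket -> illegal
(4,6): flips 1 -> legal
(5,4): no bracket -> illegal
(5,5): no bracket -> illegal
(5,6): no bracket -> illegal
W mobility = 5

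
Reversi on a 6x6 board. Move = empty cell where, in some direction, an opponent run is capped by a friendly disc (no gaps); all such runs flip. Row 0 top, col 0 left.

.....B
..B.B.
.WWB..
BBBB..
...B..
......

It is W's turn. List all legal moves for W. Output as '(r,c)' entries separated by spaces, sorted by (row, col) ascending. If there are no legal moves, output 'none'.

Answer: (0,2) (0,3) (2,4) (4,0) (4,1) (4,2) (4,4) (5,4)

Derivation:
(0,1): no bracket -> illegal
(0,2): flips 1 -> legal
(0,3): flips 1 -> legal
(0,4): no bracket -> illegal
(1,1): no bracket -> illegal
(1,3): no bracket -> illegal
(1,5): no bracket -> illegal
(2,0): no bracket -> illegal
(2,4): flips 1 -> legal
(2,5): no bracket -> illegal
(3,4): no bracket -> illegal
(4,0): flips 1 -> legal
(4,1): flips 1 -> legal
(4,2): flips 1 -> legal
(4,4): flips 1 -> legal
(5,2): no bracket -> illegal
(5,3): no bracket -> illegal
(5,4): flips 2 -> legal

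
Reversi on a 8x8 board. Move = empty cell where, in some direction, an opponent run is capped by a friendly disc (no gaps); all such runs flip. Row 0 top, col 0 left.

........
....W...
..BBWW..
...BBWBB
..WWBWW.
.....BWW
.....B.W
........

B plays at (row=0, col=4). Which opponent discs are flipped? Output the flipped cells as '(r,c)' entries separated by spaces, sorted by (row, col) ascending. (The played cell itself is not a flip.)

Dir NW: edge -> no flip
Dir N: edge -> no flip
Dir NE: edge -> no flip
Dir W: first cell '.' (not opp) -> no flip
Dir E: first cell '.' (not opp) -> no flip
Dir SW: first cell '.' (not opp) -> no flip
Dir S: opp run (1,4) (2,4) capped by B -> flip
Dir SE: first cell '.' (not opp) -> no flip

Answer: (1,4) (2,4)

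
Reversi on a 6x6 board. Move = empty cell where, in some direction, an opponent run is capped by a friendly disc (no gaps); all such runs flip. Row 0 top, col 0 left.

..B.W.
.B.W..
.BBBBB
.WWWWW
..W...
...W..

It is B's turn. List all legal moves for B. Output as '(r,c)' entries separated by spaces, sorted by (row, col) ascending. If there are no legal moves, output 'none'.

Answer: (0,3) (4,0) (4,1) (4,3) (4,4) (4,5) (5,1) (5,2)

Derivation:
(0,3): flips 1 -> legal
(0,5): no bracket -> illegal
(1,2): no bracket -> illegal
(1,4): no bracket -> illegal
(1,5): no bracket -> illegal
(2,0): no bracket -> illegal
(3,0): no bracket -> illegal
(4,0): flips 1 -> legal
(4,1): flips 2 -> legal
(4,3): flips 3 -> legal
(4,4): flips 2 -> legal
(4,5): flips 2 -> legal
(5,1): flips 2 -> legal
(5,2): flips 2 -> legal
(5,4): no bracket -> illegal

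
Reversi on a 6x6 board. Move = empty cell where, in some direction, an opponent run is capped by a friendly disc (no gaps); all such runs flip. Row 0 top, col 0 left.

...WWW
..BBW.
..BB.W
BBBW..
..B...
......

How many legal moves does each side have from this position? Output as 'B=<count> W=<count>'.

-- B to move --
(0,2): no bracket -> illegal
(1,5): flips 1 -> legal
(2,4): flips 1 -> legal
(3,4): flips 1 -> legal
(3,5): no bracket -> illegal
(4,3): flips 1 -> legal
(4,4): flips 1 -> legal
B mobility = 5
-- W to move --
(0,1): no bracket -> illegal
(0,2): no bracket -> illegal
(1,1): flips 3 -> legal
(2,0): no bracket -> illegal
(2,1): flips 1 -> legal
(2,4): no bracket -> illegal
(3,4): no bracket -> illegal
(4,0): flips 3 -> legal
(4,1): flips 2 -> legal
(4,3): no bracket -> illegal
(5,1): flips 1 -> legal
(5,2): no bracket -> illegal
(5,3): no bracket -> illegal
W mobility = 5

Answer: B=5 W=5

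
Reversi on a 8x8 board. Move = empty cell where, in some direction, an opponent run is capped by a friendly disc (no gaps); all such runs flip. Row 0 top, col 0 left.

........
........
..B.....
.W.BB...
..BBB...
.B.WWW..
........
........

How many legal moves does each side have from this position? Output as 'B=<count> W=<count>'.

Answer: B=7 W=6

Derivation:
-- B to move --
(2,0): flips 1 -> legal
(2,1): no bracket -> illegal
(3,0): no bracket -> illegal
(3,2): no bracket -> illegal
(4,0): flips 1 -> legal
(4,1): no bracket -> illegal
(4,5): no bracket -> illegal
(4,6): no bracket -> illegal
(5,2): no bracket -> illegal
(5,6): no bracket -> illegal
(6,2): flips 1 -> legal
(6,3): flips 1 -> legal
(6,4): flips 2 -> legal
(6,5): flips 1 -> legal
(6,6): flips 1 -> legal
B mobility = 7
-- W to move --
(1,1): flips 3 -> legal
(1,2): no bracket -> illegal
(1,3): flips 1 -> legal
(2,1): no bracket -> illegal
(2,3): flips 2 -> legal
(2,4): flips 2 -> legal
(2,5): no bracket -> illegal
(3,2): flips 1 -> legal
(3,5): flips 1 -> legal
(4,0): no bracket -> illegal
(4,1): no bracket -> illegal
(4,5): no bracket -> illegal
(5,0): no bracket -> illegal
(5,2): no bracket -> illegal
(6,0): no bracket -> illegal
(6,1): no bracket -> illegal
(6,2): no bracket -> illegal
W mobility = 6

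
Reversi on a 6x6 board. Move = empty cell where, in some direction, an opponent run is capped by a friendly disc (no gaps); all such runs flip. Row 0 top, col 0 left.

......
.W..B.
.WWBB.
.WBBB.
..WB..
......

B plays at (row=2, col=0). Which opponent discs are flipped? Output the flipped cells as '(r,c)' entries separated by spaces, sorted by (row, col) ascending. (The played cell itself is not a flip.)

Dir NW: edge -> no flip
Dir N: first cell '.' (not opp) -> no flip
Dir NE: opp run (1,1), next='.' -> no flip
Dir W: edge -> no flip
Dir E: opp run (2,1) (2,2) capped by B -> flip
Dir SW: edge -> no flip
Dir S: first cell '.' (not opp) -> no flip
Dir SE: opp run (3,1) (4,2), next='.' -> no flip

Answer: (2,1) (2,2)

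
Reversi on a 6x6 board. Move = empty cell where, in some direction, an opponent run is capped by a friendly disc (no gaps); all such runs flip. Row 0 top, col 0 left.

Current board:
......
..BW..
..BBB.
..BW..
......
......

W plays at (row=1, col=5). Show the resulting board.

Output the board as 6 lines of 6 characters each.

Place W at (1,5); scan 8 dirs for brackets.
Dir NW: first cell '.' (not opp) -> no flip
Dir N: first cell '.' (not opp) -> no flip
Dir NE: edge -> no flip
Dir W: first cell '.' (not opp) -> no flip
Dir E: edge -> no flip
Dir SW: opp run (2,4) capped by W -> flip
Dir S: first cell '.' (not opp) -> no flip
Dir SE: edge -> no flip
All flips: (2,4)

Answer: ......
..BW.W
..BBW.
..BW..
......
......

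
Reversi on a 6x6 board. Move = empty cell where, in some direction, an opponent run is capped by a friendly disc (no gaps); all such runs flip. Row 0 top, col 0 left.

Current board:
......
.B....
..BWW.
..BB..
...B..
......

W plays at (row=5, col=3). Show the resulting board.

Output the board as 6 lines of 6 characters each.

Answer: ......
.B....
..BWW.
..BW..
...W..
...W..

Derivation:
Place W at (5,3); scan 8 dirs for brackets.
Dir NW: first cell '.' (not opp) -> no flip
Dir N: opp run (4,3) (3,3) capped by W -> flip
Dir NE: first cell '.' (not opp) -> no flip
Dir W: first cell '.' (not opp) -> no flip
Dir E: first cell '.' (not opp) -> no flip
Dir SW: edge -> no flip
Dir S: edge -> no flip
Dir SE: edge -> no flip
All flips: (3,3) (4,3)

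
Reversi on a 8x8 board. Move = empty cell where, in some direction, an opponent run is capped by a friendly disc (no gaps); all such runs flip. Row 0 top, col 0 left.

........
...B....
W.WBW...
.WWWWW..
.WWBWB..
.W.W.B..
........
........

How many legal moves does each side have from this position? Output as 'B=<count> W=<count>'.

-- B to move --
(1,0): no bracket -> illegal
(1,1): flips 3 -> legal
(1,2): no bracket -> illegal
(1,4): no bracket -> illegal
(1,5): no bracket -> illegal
(2,1): flips 2 -> legal
(2,5): flips 3 -> legal
(2,6): no bracket -> illegal
(3,0): no bracket -> illegal
(3,6): no bracket -> illegal
(4,0): flips 4 -> legal
(4,6): flips 2 -> legal
(5,0): flips 2 -> legal
(5,2): no bracket -> illegal
(5,4): no bracket -> illegal
(6,0): no bracket -> illegal
(6,1): no bracket -> illegal
(6,2): no bracket -> illegal
(6,3): flips 1 -> legal
(6,4): no bracket -> illegal
B mobility = 7
-- W to move --
(0,2): flips 1 -> legal
(0,3): flips 2 -> legal
(0,4): flips 1 -> legal
(1,2): flips 1 -> legal
(1,4): flips 1 -> legal
(3,6): no bracket -> illegal
(4,6): flips 1 -> legal
(5,2): flips 1 -> legal
(5,4): flips 1 -> legal
(5,6): flips 1 -> legal
(6,4): no bracket -> illegal
(6,5): flips 2 -> legal
(6,6): flips 1 -> legal
W mobility = 11

Answer: B=7 W=11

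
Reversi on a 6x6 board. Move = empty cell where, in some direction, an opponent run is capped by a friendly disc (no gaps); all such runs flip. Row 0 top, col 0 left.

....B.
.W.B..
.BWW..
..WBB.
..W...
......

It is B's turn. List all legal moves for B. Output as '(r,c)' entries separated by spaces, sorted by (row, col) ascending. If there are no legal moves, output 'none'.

(0,0): flips 2 -> legal
(0,1): flips 1 -> legal
(0,2): no bracket -> illegal
(1,0): no bracket -> illegal
(1,2): flips 1 -> legal
(1,4): no bracket -> illegal
(2,0): no bracket -> illegal
(2,4): flips 2 -> legal
(3,1): flips 2 -> legal
(4,1): no bracket -> illegal
(4,3): flips 1 -> legal
(5,1): flips 1 -> legal
(5,2): no bracket -> illegal
(5,3): no bracket -> illegal

Answer: (0,0) (0,1) (1,2) (2,4) (3,1) (4,3) (5,1)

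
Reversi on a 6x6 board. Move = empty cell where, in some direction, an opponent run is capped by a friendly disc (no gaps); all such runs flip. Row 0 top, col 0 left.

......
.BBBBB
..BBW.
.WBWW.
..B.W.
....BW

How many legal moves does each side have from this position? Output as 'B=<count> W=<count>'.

-- B to move --
(2,0): flips 1 -> legal
(2,1): no bracket -> illegal
(2,5): flips 1 -> legal
(3,0): flips 1 -> legal
(3,5): flips 3 -> legal
(4,0): flips 1 -> legal
(4,1): no bracket -> illegal
(4,3): flips 1 -> legal
(4,5): flips 1 -> legal
(5,3): no bracket -> illegal
B mobility = 7
-- W to move --
(0,0): flips 2 -> legal
(0,1): flips 2 -> legal
(0,2): flips 1 -> legal
(0,3): flips 2 -> legal
(0,4): flips 3 -> legal
(0,5): no bracket -> illegal
(1,0): no bracket -> illegal
(2,0): no bracket -> illegal
(2,1): flips 2 -> legal
(2,5): no bracket -> illegal
(4,1): no bracket -> illegal
(4,3): no bracket -> illegal
(4,5): no bracket -> illegal
(5,1): flips 1 -> legal
(5,2): no bracket -> illegal
(5,3): flips 2 -> legal
W mobility = 8

Answer: B=7 W=8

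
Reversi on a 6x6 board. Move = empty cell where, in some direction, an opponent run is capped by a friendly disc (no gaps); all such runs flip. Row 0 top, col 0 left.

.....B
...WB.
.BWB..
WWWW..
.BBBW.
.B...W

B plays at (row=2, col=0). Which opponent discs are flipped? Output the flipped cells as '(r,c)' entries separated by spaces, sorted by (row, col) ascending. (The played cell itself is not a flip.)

Answer: (3,1)

Derivation:
Dir NW: edge -> no flip
Dir N: first cell '.' (not opp) -> no flip
Dir NE: first cell '.' (not opp) -> no flip
Dir W: edge -> no flip
Dir E: first cell 'B' (not opp) -> no flip
Dir SW: edge -> no flip
Dir S: opp run (3,0), next='.' -> no flip
Dir SE: opp run (3,1) capped by B -> flip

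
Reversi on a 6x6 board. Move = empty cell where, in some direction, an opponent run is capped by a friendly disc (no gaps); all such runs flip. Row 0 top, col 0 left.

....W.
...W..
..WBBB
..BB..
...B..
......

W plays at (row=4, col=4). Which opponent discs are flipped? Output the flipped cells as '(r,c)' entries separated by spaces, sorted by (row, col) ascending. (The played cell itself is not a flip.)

Answer: (3,3)

Derivation:
Dir NW: opp run (3,3) capped by W -> flip
Dir N: first cell '.' (not opp) -> no flip
Dir NE: first cell '.' (not opp) -> no flip
Dir W: opp run (4,3), next='.' -> no flip
Dir E: first cell '.' (not opp) -> no flip
Dir SW: first cell '.' (not opp) -> no flip
Dir S: first cell '.' (not opp) -> no flip
Dir SE: first cell '.' (not opp) -> no flip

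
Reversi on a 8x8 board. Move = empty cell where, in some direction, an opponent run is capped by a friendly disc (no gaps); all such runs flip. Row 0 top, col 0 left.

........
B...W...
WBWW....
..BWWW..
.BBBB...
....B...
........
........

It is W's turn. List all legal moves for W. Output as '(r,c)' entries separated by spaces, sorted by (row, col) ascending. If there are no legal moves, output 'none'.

(0,0): flips 1 -> legal
(0,1): no bracket -> illegal
(1,1): no bracket -> illegal
(1,2): no bracket -> illegal
(3,0): no bracket -> illegal
(3,1): flips 1 -> legal
(4,0): no bracket -> illegal
(4,5): no bracket -> illegal
(5,0): flips 2 -> legal
(5,1): flips 1 -> legal
(5,2): flips 3 -> legal
(5,3): flips 2 -> legal
(5,5): flips 1 -> legal
(6,3): no bracket -> illegal
(6,4): flips 2 -> legal
(6,5): no bracket -> illegal

Answer: (0,0) (3,1) (5,0) (5,1) (5,2) (5,3) (5,5) (6,4)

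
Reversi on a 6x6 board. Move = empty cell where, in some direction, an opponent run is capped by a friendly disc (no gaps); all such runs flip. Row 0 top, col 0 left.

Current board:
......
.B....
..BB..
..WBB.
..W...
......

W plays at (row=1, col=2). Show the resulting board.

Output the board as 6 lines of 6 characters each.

Place W at (1,2); scan 8 dirs for brackets.
Dir NW: first cell '.' (not opp) -> no flip
Dir N: first cell '.' (not opp) -> no flip
Dir NE: first cell '.' (not opp) -> no flip
Dir W: opp run (1,1), next='.' -> no flip
Dir E: first cell '.' (not opp) -> no flip
Dir SW: first cell '.' (not opp) -> no flip
Dir S: opp run (2,2) capped by W -> flip
Dir SE: opp run (2,3) (3,4), next='.' -> no flip
All flips: (2,2)

Answer: ......
.BW...
..WB..
..WBB.
..W...
......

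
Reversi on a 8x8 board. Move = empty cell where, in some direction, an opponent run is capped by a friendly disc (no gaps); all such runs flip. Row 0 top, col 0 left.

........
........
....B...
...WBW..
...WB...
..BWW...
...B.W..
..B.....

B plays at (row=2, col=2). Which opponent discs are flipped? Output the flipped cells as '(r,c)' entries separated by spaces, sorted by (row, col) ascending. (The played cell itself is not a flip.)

Answer: (3,3)

Derivation:
Dir NW: first cell '.' (not opp) -> no flip
Dir N: first cell '.' (not opp) -> no flip
Dir NE: first cell '.' (not opp) -> no flip
Dir W: first cell '.' (not opp) -> no flip
Dir E: first cell '.' (not opp) -> no flip
Dir SW: first cell '.' (not opp) -> no flip
Dir S: first cell '.' (not opp) -> no flip
Dir SE: opp run (3,3) capped by B -> flip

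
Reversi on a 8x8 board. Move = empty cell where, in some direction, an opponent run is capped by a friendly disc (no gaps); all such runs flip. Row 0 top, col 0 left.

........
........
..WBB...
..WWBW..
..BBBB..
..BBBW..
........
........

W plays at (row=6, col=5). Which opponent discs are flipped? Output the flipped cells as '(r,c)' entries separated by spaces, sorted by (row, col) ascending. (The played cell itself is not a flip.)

Dir NW: opp run (5,4) (4,3) capped by W -> flip
Dir N: first cell 'W' (not opp) -> no flip
Dir NE: first cell '.' (not opp) -> no flip
Dir W: first cell '.' (not opp) -> no flip
Dir E: first cell '.' (not opp) -> no flip
Dir SW: first cell '.' (not opp) -> no flip
Dir S: first cell '.' (not opp) -> no flip
Dir SE: first cell '.' (not opp) -> no flip

Answer: (4,3) (5,4)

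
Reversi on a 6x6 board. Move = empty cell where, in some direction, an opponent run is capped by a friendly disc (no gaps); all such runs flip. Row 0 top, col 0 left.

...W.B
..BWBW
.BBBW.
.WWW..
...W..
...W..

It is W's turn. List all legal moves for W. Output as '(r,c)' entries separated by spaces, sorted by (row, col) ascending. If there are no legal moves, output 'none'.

(0,1): no bracket -> illegal
(0,2): flips 2 -> legal
(0,4): flips 1 -> legal
(1,0): flips 1 -> legal
(1,1): flips 3 -> legal
(2,0): flips 3 -> legal
(2,5): flips 1 -> legal
(3,0): flips 2 -> legal
(3,4): no bracket -> illegal

Answer: (0,2) (0,4) (1,0) (1,1) (2,0) (2,5) (3,0)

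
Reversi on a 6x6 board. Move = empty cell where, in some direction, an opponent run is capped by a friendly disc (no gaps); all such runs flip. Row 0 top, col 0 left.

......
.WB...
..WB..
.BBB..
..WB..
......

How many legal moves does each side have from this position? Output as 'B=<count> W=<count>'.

-- B to move --
(0,0): flips 2 -> legal
(0,1): no bracket -> illegal
(0,2): no bracket -> illegal
(1,0): flips 1 -> legal
(1,3): flips 1 -> legal
(2,0): no bracket -> illegal
(2,1): flips 1 -> legal
(4,1): flips 1 -> legal
(5,1): flips 1 -> legal
(5,2): flips 1 -> legal
(5,3): flips 1 -> legal
B mobility = 8
-- W to move --
(0,1): no bracket -> illegal
(0,2): flips 1 -> legal
(0,3): no bracket -> illegal
(1,3): flips 1 -> legal
(1,4): no bracket -> illegal
(2,0): flips 1 -> legal
(2,1): no bracket -> illegal
(2,4): flips 2 -> legal
(3,0): no bracket -> illegal
(3,4): no bracket -> illegal
(4,0): flips 1 -> legal
(4,1): no bracket -> illegal
(4,4): flips 2 -> legal
(5,2): no bracket -> illegal
(5,3): no bracket -> illegal
(5,4): no bracket -> illegal
W mobility = 6

Answer: B=8 W=6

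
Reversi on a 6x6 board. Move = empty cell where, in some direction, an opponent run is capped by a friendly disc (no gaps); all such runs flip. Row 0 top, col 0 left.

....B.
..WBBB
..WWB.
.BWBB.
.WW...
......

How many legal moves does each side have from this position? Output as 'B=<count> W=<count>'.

-- B to move --
(0,1): flips 2 -> legal
(0,2): no bracket -> illegal
(0,3): no bracket -> illegal
(1,1): flips 2 -> legal
(2,1): flips 2 -> legal
(3,0): no bracket -> illegal
(4,0): no bracket -> illegal
(4,3): no bracket -> illegal
(5,0): flips 3 -> legal
(5,1): flips 2 -> legal
(5,2): no bracket -> illegal
(5,3): flips 1 -> legal
B mobility = 6
-- W to move --
(0,2): no bracket -> illegal
(0,3): flips 1 -> legal
(0,5): flips 1 -> legal
(2,0): flips 1 -> legal
(2,1): flips 1 -> legal
(2,5): flips 1 -> legal
(3,0): flips 1 -> legal
(3,5): flips 2 -> legal
(4,0): flips 1 -> legal
(4,3): flips 1 -> legal
(4,4): flips 1 -> legal
(4,5): flips 1 -> legal
W mobility = 11

Answer: B=6 W=11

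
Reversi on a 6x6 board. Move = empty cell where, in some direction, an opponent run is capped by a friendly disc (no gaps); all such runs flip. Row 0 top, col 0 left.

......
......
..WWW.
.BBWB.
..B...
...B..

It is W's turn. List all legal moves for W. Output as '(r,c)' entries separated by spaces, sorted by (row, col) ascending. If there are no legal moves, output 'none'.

(2,0): no bracket -> illegal
(2,1): no bracket -> illegal
(2,5): no bracket -> illegal
(3,0): flips 2 -> legal
(3,5): flips 1 -> legal
(4,0): flips 1 -> legal
(4,1): flips 1 -> legal
(4,3): no bracket -> illegal
(4,4): flips 1 -> legal
(4,5): flips 1 -> legal
(5,1): flips 1 -> legal
(5,2): flips 2 -> legal
(5,4): no bracket -> illegal

Answer: (3,0) (3,5) (4,0) (4,1) (4,4) (4,5) (5,1) (5,2)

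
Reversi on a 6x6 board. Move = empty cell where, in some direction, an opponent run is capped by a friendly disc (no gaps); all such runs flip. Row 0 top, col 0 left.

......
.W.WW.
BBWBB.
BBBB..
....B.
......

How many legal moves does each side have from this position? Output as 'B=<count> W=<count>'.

Answer: B=7 W=8

Derivation:
-- B to move --
(0,0): flips 2 -> legal
(0,1): flips 1 -> legal
(0,2): flips 2 -> legal
(0,3): flips 1 -> legal
(0,4): flips 3 -> legal
(0,5): flips 1 -> legal
(1,0): no bracket -> illegal
(1,2): flips 1 -> legal
(1,5): no bracket -> illegal
(2,5): no bracket -> illegal
B mobility = 7
-- W to move --
(1,0): no bracket -> illegal
(1,2): no bracket -> illegal
(1,5): no bracket -> illegal
(2,5): flips 2 -> legal
(3,4): flips 1 -> legal
(3,5): flips 1 -> legal
(4,0): flips 1 -> legal
(4,1): flips 4 -> legal
(4,2): flips 1 -> legal
(4,3): flips 2 -> legal
(4,5): no bracket -> illegal
(5,3): no bracket -> illegal
(5,4): no bracket -> illegal
(5,5): flips 2 -> legal
W mobility = 8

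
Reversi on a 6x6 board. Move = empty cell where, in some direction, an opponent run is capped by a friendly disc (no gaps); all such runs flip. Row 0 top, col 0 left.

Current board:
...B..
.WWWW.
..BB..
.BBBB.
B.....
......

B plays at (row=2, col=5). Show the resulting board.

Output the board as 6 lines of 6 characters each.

Place B at (2,5); scan 8 dirs for brackets.
Dir NW: opp run (1,4) capped by B -> flip
Dir N: first cell '.' (not opp) -> no flip
Dir NE: edge -> no flip
Dir W: first cell '.' (not opp) -> no flip
Dir E: edge -> no flip
Dir SW: first cell 'B' (not opp) -> no flip
Dir S: first cell '.' (not opp) -> no flip
Dir SE: edge -> no flip
All flips: (1,4)

Answer: ...B..
.WWWB.
..BB.B
.BBBB.
B.....
......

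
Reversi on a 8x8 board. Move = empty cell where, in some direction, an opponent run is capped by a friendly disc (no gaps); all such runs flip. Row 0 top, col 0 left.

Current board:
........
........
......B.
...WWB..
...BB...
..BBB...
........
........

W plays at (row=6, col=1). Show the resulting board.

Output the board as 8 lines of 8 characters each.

Place W at (6,1); scan 8 dirs for brackets.
Dir NW: first cell '.' (not opp) -> no flip
Dir N: first cell '.' (not opp) -> no flip
Dir NE: opp run (5,2) (4,3) capped by W -> flip
Dir W: first cell '.' (not opp) -> no flip
Dir E: first cell '.' (not opp) -> no flip
Dir SW: first cell '.' (not opp) -> no flip
Dir S: first cell '.' (not opp) -> no flip
Dir SE: first cell '.' (not opp) -> no flip
All flips: (4,3) (5,2)

Answer: ........
........
......B.
...WWB..
...WB...
..WBB...
.W......
........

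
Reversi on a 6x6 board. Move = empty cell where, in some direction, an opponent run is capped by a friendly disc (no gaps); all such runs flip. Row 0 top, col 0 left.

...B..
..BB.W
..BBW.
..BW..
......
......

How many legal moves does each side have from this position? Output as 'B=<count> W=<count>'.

-- B to move --
(0,4): no bracket -> illegal
(0,5): no bracket -> illegal
(1,4): no bracket -> illegal
(2,5): flips 1 -> legal
(3,4): flips 1 -> legal
(3,5): flips 1 -> legal
(4,2): no bracket -> illegal
(4,3): flips 1 -> legal
(4,4): flips 1 -> legal
B mobility = 5
-- W to move --
(0,1): no bracket -> illegal
(0,2): flips 1 -> legal
(0,4): no bracket -> illegal
(1,1): flips 1 -> legal
(1,4): no bracket -> illegal
(2,1): flips 2 -> legal
(3,1): flips 1 -> legal
(3,4): no bracket -> illegal
(4,1): no bracket -> illegal
(4,2): no bracket -> illegal
(4,3): no bracket -> illegal
W mobility = 4

Answer: B=5 W=4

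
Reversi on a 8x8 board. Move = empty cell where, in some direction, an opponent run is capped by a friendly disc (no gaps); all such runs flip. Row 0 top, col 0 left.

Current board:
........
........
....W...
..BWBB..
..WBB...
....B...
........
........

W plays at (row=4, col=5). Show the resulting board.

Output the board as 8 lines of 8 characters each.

Answer: ........
........
....W...
..BWBB..
..WWWW..
....B...
........
........

Derivation:
Place W at (4,5); scan 8 dirs for brackets.
Dir NW: opp run (3,4), next='.' -> no flip
Dir N: opp run (3,5), next='.' -> no flip
Dir NE: first cell '.' (not opp) -> no flip
Dir W: opp run (4,4) (4,3) capped by W -> flip
Dir E: first cell '.' (not opp) -> no flip
Dir SW: opp run (5,4), next='.' -> no flip
Dir S: first cell '.' (not opp) -> no flip
Dir SE: first cell '.' (not opp) -> no flip
All flips: (4,3) (4,4)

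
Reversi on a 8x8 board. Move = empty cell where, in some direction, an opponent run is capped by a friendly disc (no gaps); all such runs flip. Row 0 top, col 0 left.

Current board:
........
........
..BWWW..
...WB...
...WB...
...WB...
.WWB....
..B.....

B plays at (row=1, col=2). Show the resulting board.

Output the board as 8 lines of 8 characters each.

Place B at (1,2); scan 8 dirs for brackets.
Dir NW: first cell '.' (not opp) -> no flip
Dir N: first cell '.' (not opp) -> no flip
Dir NE: first cell '.' (not opp) -> no flip
Dir W: first cell '.' (not opp) -> no flip
Dir E: first cell '.' (not opp) -> no flip
Dir SW: first cell '.' (not opp) -> no flip
Dir S: first cell 'B' (not opp) -> no flip
Dir SE: opp run (2,3) capped by B -> flip
All flips: (2,3)

Answer: ........
..B.....
..BBWW..
...WB...
...WB...
...WB...
.WWB....
..B.....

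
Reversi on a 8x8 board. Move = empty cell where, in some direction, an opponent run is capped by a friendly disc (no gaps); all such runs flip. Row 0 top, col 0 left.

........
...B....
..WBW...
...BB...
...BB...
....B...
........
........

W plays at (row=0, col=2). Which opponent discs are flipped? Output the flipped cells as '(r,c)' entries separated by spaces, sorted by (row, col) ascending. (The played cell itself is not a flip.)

Answer: (1,3)

Derivation:
Dir NW: edge -> no flip
Dir N: edge -> no flip
Dir NE: edge -> no flip
Dir W: first cell '.' (not opp) -> no flip
Dir E: first cell '.' (not opp) -> no flip
Dir SW: first cell '.' (not opp) -> no flip
Dir S: first cell '.' (not opp) -> no flip
Dir SE: opp run (1,3) capped by W -> flip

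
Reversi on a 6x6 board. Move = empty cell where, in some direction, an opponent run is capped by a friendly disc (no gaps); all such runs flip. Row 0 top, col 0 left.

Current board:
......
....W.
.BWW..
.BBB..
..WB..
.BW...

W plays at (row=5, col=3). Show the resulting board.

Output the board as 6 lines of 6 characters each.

Answer: ......
....W.
.BWW..
.BBW..
..WW..
.BWW..

Derivation:
Place W at (5,3); scan 8 dirs for brackets.
Dir NW: first cell 'W' (not opp) -> no flip
Dir N: opp run (4,3) (3,3) capped by W -> flip
Dir NE: first cell '.' (not opp) -> no flip
Dir W: first cell 'W' (not opp) -> no flip
Dir E: first cell '.' (not opp) -> no flip
Dir SW: edge -> no flip
Dir S: edge -> no flip
Dir SE: edge -> no flip
All flips: (3,3) (4,3)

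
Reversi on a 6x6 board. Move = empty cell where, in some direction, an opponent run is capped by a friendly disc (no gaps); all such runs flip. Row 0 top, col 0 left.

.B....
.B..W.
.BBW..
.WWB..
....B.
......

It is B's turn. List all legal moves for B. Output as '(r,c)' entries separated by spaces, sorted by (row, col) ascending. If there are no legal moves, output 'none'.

(0,3): no bracket -> illegal
(0,4): no bracket -> illegal
(0,5): no bracket -> illegal
(1,2): no bracket -> illegal
(1,3): flips 1 -> legal
(1,5): no bracket -> illegal
(2,0): no bracket -> illegal
(2,4): flips 1 -> legal
(2,5): no bracket -> illegal
(3,0): flips 2 -> legal
(3,4): no bracket -> illegal
(4,0): flips 1 -> legal
(4,1): flips 1 -> legal
(4,2): flips 1 -> legal
(4,3): flips 1 -> legal

Answer: (1,3) (2,4) (3,0) (4,0) (4,1) (4,2) (4,3)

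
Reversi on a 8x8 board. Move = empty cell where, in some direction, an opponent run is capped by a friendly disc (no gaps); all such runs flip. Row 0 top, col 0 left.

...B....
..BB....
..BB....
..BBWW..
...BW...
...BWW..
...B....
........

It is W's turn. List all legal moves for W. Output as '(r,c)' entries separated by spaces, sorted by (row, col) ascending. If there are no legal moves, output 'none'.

Answer: (0,1) (1,1) (2,1) (3,1) (4,2) (5,2) (6,2) (7,2)

Derivation:
(0,1): flips 2 -> legal
(0,2): no bracket -> illegal
(0,4): no bracket -> illegal
(1,1): flips 2 -> legal
(1,4): no bracket -> illegal
(2,1): flips 2 -> legal
(2,4): no bracket -> illegal
(3,1): flips 2 -> legal
(4,1): no bracket -> illegal
(4,2): flips 1 -> legal
(5,2): flips 2 -> legal
(6,2): flips 1 -> legal
(6,4): no bracket -> illegal
(7,2): flips 1 -> legal
(7,3): no bracket -> illegal
(7,4): no bracket -> illegal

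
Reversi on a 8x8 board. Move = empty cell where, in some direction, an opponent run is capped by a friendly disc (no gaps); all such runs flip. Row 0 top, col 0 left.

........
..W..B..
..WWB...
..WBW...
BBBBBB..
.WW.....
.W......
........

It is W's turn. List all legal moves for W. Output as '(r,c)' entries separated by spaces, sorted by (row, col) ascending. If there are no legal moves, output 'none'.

Answer: (0,6) (1,4) (2,5) (3,0) (3,1) (5,0) (5,3) (5,4) (5,5) (5,6)

Derivation:
(0,4): no bracket -> illegal
(0,5): no bracket -> illegal
(0,6): flips 4 -> legal
(1,3): no bracket -> illegal
(1,4): flips 1 -> legal
(1,6): no bracket -> illegal
(2,5): flips 1 -> legal
(2,6): no bracket -> illegal
(3,0): flips 1 -> legal
(3,1): flips 1 -> legal
(3,5): no bracket -> illegal
(3,6): no bracket -> illegal
(4,6): no bracket -> illegal
(5,0): flips 1 -> legal
(5,3): flips 2 -> legal
(5,4): flips 2 -> legal
(5,5): flips 2 -> legal
(5,6): flips 1 -> legal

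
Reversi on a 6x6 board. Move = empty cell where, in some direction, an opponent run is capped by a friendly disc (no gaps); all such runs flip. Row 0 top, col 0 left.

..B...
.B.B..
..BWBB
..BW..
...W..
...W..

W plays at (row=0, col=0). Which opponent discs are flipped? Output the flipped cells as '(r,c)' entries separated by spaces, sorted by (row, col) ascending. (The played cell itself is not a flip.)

Answer: (1,1) (2,2)

Derivation:
Dir NW: edge -> no flip
Dir N: edge -> no flip
Dir NE: edge -> no flip
Dir W: edge -> no flip
Dir E: first cell '.' (not opp) -> no flip
Dir SW: edge -> no flip
Dir S: first cell '.' (not opp) -> no flip
Dir SE: opp run (1,1) (2,2) capped by W -> flip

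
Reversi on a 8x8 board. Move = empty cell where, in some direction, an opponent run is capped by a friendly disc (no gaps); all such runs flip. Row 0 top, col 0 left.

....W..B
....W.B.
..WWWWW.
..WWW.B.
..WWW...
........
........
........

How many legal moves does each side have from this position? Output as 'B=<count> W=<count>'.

-- B to move --
(0,3): flips 2 -> legal
(0,5): no bracket -> illegal
(1,1): no bracket -> illegal
(1,2): no bracket -> illegal
(1,3): no bracket -> illegal
(1,5): no bracket -> illegal
(1,7): no bracket -> illegal
(2,1): no bracket -> illegal
(2,7): no bracket -> illegal
(3,1): no bracket -> illegal
(3,5): no bracket -> illegal
(3,7): no bracket -> illegal
(4,1): no bracket -> illegal
(4,5): no bracket -> illegal
(5,1): no bracket -> illegal
(5,2): flips 3 -> legal
(5,3): no bracket -> illegal
(5,4): no bracket -> illegal
(5,5): no bracket -> illegal
B mobility = 2
-- W to move --
(0,5): no bracket -> illegal
(0,6): flips 1 -> legal
(1,5): no bracket -> illegal
(1,7): no bracket -> illegal
(2,7): no bracket -> illegal
(3,5): no bracket -> illegal
(3,7): no bracket -> illegal
(4,5): no bracket -> illegal
(4,6): flips 1 -> legal
(4,7): flips 1 -> legal
W mobility = 3

Answer: B=2 W=3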